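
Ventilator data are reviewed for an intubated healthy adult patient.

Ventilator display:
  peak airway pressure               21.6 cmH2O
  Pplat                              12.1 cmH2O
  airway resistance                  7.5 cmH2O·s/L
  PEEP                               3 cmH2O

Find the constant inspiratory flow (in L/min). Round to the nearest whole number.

76

flow = (PIP − Pplat) / Raw = (21.6 − 12.1) / 7.5 = 1.267 L/s × 60 = 76.02 L/min.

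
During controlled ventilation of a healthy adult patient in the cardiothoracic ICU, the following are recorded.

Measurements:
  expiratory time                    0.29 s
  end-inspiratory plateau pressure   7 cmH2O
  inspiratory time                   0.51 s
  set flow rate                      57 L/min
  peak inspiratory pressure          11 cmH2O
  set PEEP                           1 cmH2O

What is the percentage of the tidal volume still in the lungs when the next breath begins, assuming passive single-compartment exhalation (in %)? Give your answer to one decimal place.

Flow: 57 L/min ÷ 60 = 0.95 L/s.
Vt = flow × Ti = 0.95 L/s × 0.51 s × 1000 mL/L = 484.5 mL.
R = (PIP − Pplat)/V̇ = (11 − 7) / 0.95 = 4.0/0.95 = 4.211 cmH2O·s/L.
C = Vt/(Pplat − PEEP) = 484.5 / (7 − 1) = 484.5/6.0 = 80.75 mL/cmH2O.
τ = R × C = 4.211 × 0.08075 L/cmH2O = 0.34 s.
Fraction remaining at end-expiration = e^(−Te/τ) = e^(−0.29/0.34) = 0.4262 → 42.62%.

42.6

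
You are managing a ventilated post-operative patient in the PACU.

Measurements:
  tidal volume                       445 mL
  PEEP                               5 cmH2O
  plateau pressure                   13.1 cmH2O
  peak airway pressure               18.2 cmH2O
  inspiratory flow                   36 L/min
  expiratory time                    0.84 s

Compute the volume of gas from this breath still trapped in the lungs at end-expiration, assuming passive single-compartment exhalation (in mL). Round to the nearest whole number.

74

Flow: 36 L/min ÷ 60 = 0.6 L/s.
R = (PIP − Pplat)/V̇ = (18.2 − 13.1) / 0.6 = 5.1/0.6 = 8.5 cmH2O·s/L.
C = Vt/(Pplat − PEEP) = 445.0 / (13.1 − 5) = 445.0/8.1 = 54.938 mL/cmH2O.
τ = R × C = 8.5 × 0.05494 L/cmH2O = 0.467 s.
Fraction remaining = e^(−Te/τ) = e^(−0.84/0.467) = 0.1655.
Trapped volume = 445.0 × 0.1655 = 73.648 mL.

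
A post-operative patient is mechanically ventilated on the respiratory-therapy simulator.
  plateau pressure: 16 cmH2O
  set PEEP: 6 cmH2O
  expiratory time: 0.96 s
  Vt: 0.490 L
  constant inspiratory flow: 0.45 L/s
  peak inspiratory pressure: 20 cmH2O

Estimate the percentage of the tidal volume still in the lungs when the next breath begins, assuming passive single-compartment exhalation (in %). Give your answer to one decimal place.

11.0

R = (PIP − Pplat)/V̇ = (20 − 16) / 0.45 = 4.0/0.45 = 8.889 cmH2O·s/L.
C = Vt/(Pplat − PEEP) = 490.0 / (16 − 6) = 490.0/10.0 = 49.0 mL/cmH2O.
τ = R × C = 8.889 × 0.049 L/cmH2O = 0.4356 s.
Fraction remaining at end-expiration = e^(−Te/τ) = e^(−0.96/0.4356) = 0.1104 → 11.04%.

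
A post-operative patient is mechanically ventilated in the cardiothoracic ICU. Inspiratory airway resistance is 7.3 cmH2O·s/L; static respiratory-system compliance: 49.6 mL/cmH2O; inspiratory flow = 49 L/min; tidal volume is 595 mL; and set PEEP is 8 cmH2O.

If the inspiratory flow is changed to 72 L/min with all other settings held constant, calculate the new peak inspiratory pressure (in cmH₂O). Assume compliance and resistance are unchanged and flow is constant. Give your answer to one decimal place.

28.8

Flow: 49 L/min ÷ 60 = 0.8167 L/s.
New flow: 72 L/min ÷ 60 = 1.2 L/s.
PIP = Vt/C + R·V̇ + PEEP (constant-flow equation of motion).
Only the resistive term changes: ΔPIP = R × ΔV̇ = 7.3 × (1.2 − 0.8167) = 7.3 × 0.3833 = 2.798 cmH2O.
Original PIP = 595/49.6 + 7.3×0.8167 + 8 = 25.958 cmH2O; new PIP = 25.958 + (2.798) = 28.756 cmH2O.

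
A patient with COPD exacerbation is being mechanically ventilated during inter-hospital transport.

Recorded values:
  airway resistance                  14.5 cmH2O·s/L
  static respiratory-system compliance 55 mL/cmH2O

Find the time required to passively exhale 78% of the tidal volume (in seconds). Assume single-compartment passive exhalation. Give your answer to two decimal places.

τ = R × C = 14.5 × 55 mL/cmH2O = 14.5 × 0.055 L/cmH2O = 0.7975 s.
Exhaled fraction f = 1 − e^(−t/τ) → t = −τ·ln(1 − f) = −0.7975·ln(0.22) = 1.208 s.

1.21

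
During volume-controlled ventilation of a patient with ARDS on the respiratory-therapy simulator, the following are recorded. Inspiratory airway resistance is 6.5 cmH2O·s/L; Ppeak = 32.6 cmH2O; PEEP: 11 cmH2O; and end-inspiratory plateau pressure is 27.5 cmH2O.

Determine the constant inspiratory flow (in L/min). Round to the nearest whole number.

47

flow = (PIP − Pplat) / Raw = (32.6 − 27.5) / 6.5 = 0.7846 L/s × 60 = 47.076 L/min.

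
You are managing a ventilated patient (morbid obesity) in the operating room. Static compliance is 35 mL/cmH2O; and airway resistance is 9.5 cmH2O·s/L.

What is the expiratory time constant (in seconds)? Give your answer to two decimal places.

τ = R × C = 9.5 × 35 mL/cmH2O = 9.5 × 0.035 L/cmH2O = 0.3325 s.

0.33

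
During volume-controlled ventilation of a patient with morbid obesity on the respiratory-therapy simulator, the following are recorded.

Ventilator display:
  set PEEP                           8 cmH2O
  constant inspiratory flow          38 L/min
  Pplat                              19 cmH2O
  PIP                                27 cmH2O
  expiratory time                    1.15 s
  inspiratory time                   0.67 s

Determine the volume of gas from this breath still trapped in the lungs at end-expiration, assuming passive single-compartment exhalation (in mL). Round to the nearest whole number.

Flow: 38 L/min ÷ 60 = 0.6333 L/s.
Vt = flow × Ti = 0.6333 L/s × 0.67 s × 1000 mL/L = 424.31 mL.
R = (PIP − Pplat)/V̇ = (27 − 19) / 0.6333 = 8.0/0.6333 = 12.632 cmH2O·s/L.
C = Vt/(Pplat − PEEP) = 424.31 / (19 − 8) = 424.31/11.0 = 38.574 mL/cmH2O.
τ = R × C = 12.632 × 0.03857 L/cmH2O = 0.4872 s.
Fraction remaining = e^(−Te/τ) = e^(−1.15/0.4872) = 0.09438.
Trapped volume = 424.31 × 0.09438 = 40.046 mL.

40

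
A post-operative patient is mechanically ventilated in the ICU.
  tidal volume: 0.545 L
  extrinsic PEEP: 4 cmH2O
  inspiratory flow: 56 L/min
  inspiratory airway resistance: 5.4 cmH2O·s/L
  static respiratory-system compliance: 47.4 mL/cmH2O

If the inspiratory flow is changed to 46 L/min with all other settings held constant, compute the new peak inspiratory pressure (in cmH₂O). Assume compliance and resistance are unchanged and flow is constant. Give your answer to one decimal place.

19.6

Flow: 56 L/min ÷ 60 = 0.9333 L/s.
New flow: 46 L/min ÷ 60 = 0.7667 L/s.
PIP = Vt/C + R·V̇ + PEEP (constant-flow equation of motion).
Only the resistive term changes: ΔPIP = R × ΔV̇ = 5.4 × (0.7667 − 0.9333) = 5.4 × -0.1666 = -0.8996 cmH2O.
Original PIP = 545/47.4 + 5.4×0.9333 + 4 = 20.538 cmH2O; new PIP = 20.538 + (-0.8996) = 19.638 cmH2O.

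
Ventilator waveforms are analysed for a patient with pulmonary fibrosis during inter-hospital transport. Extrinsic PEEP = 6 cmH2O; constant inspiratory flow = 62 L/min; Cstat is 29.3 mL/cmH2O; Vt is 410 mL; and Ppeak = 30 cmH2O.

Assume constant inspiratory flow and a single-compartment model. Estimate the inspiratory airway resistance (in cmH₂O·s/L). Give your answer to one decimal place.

9.7

Flow: 62 L/min ÷ 60 = 1.0333 L/s.
Equation of motion (constant flow): PIP = Vt/C + R·V̇ + PEEP.
R·V̇ = PIP − Vt/C − PEEP = 30 − 410/29.3 − 6 = 30 − 13.993 − 6 = 10.007 cmH2O.
R = 10.007 / 1.0333 = 9.685 cmH2O·s/L.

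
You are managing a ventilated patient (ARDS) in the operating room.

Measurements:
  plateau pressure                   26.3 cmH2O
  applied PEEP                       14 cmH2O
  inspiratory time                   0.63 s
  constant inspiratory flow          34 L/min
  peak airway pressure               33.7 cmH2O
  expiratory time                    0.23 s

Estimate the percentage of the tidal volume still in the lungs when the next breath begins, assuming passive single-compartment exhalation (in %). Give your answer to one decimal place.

Flow: 34 L/min ÷ 60 = 0.5667 L/s.
Vt = flow × Ti = 0.5667 L/s × 0.63 s × 1000 mL/L = 357.02 mL.
R = (PIP − Pplat)/V̇ = (33.7 − 26.3) / 0.5667 = 7.4/0.5667 = 13.058 cmH2O·s/L.
C = Vt/(Pplat − PEEP) = 357.02 / (26.3 − 14) = 357.02/12.3 = 29.026 mL/cmH2O.
τ = R × C = 13.058 × 0.02903 L/cmH2O = 0.3791 s.
Fraction remaining at end-expiration = e^(−Te/τ) = e^(−0.23/0.3791) = 0.5451 → 54.51%.

54.5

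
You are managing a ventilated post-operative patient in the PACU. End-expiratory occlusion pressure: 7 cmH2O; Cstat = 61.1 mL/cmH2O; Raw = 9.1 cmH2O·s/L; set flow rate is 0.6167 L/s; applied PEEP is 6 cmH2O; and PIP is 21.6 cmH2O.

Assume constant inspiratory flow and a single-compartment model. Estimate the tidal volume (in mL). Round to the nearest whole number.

549

Total PEEP = 7 cmH2O (set 6 + intrinsic 1); this is the baseline alveolar pressure.
Equation of motion (constant flow): PIP = Vt/C + R·V̇ + PEEP.
Vt/C = PIP − R·V̇ − PEEP = 21.6 − 5.612 − 7 = 8.988 cmH2O.
Vt = C × 8.988 = 61.1 × 8.988 = 549.17 mL.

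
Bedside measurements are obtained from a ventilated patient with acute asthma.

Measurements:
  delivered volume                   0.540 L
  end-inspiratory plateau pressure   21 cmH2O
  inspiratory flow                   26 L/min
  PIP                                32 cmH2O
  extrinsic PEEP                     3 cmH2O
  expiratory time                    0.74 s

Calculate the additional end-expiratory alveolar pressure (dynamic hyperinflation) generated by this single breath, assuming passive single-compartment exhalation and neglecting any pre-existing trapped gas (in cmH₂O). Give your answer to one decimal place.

6.8

Flow: 26 L/min ÷ 60 = 0.4333 L/s.
R = (PIP − Pplat)/V̇ = (32 − 21) / 0.4333 = 11.0/0.4333 = 25.387 cmH2O·s/L.
C = Vt/(Pplat − PEEP) = 540.0 / (21 − 3) = 540.0/18.0 = 30.0 mL/cmH2O.
τ = R × C = 25.387 × 0.03 L/cmH2O = 0.7616 s.
Fraction remaining = e^(−Te/τ) = e^(−0.74/0.7616) = 0.3785; trapped volume = 540.0 × 0.3785 = 204.39 mL.
Additional alveolar pressure from trapping ≈ V_trapped / C = 204.39 / 30.0 = 6.813 cmH2O.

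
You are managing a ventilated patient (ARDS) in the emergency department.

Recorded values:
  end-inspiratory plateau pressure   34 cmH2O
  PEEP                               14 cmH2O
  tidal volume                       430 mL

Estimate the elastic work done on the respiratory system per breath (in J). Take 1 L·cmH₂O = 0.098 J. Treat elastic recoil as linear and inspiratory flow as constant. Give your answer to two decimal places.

Elastic work ≈ ½ × (Pplat − PEEP) × Vt = 0.5 × (34 − 14) × 0.430 L = 0.5 × 20.0 × 0.430 = 4.3 L·cmH2O.
× 0.098 J/(L·cmH2O) → 0.4214 J.

0.42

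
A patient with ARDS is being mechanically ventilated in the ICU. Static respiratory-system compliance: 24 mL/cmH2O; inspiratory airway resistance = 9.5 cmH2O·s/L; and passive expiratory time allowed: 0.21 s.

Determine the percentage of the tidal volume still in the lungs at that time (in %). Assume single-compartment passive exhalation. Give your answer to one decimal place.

39.8

τ = R × C = 9.5 × 24 mL/cmH2O = 9.5 × 0.024 L/cmH2O = 0.228 s.
Passive exhalation: V(t)/V₀ = e^(−t/τ) = e^(−0.21/0.228) = 0.3981.
Fraction remaining = 0.3981 → 39.81%.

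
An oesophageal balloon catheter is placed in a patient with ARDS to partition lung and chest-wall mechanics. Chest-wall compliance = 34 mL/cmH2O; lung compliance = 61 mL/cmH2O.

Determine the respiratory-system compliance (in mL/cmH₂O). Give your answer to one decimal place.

21.8

Lung and chest wall are elastances in series: 1/Crs = 1/CL + 1/Ccw.
1/Crs = 1/61 + 1/34 = 0.04581.
Crs = 21.829 mL/cmH2O.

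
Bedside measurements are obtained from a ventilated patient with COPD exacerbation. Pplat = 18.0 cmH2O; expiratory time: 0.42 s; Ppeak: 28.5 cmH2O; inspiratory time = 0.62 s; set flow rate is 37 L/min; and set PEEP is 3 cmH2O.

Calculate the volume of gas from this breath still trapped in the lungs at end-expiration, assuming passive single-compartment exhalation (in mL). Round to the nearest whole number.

Flow: 37 L/min ÷ 60 = 0.6167 L/s.
Vt = flow × Ti = 0.6167 L/s × 0.62 s × 1000 mL/L = 382.35 mL.
R = (PIP − Pplat)/V̇ = (28.5 − 18.0) / 0.6167 = 10.5/0.6167 = 17.026 cmH2O·s/L.
C = Vt/(Pplat − PEEP) = 382.35 / (18.0 − 3) = 382.35/15.0 = 25.49 mL/cmH2O.
τ = R × C = 17.026 × 0.02549 L/cmH2O = 0.434 s.
Fraction remaining = e^(−Te/τ) = e^(−0.42/0.434) = 0.3799.
Trapped volume = 382.35 × 0.3799 = 145.25 mL.

145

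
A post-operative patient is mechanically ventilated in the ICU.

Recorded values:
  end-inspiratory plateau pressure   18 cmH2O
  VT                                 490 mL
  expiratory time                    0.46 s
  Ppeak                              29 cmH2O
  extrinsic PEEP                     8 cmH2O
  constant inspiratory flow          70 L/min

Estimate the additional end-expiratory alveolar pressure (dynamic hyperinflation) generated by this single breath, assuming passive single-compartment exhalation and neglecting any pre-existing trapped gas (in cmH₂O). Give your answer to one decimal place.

Flow: 70 L/min ÷ 60 = 1.1667 L/s.
R = (PIP − Pplat)/V̇ = (29 − 18) / 1.1667 = 11.0/1.1667 = 9.428 cmH2O·s/L.
C = Vt/(Pplat − PEEP) = 490.0 / (18 − 8) = 490.0/10.0 = 49.0 mL/cmH2O.
τ = R × C = 9.428 × 0.049 L/cmH2O = 0.462 s.
Fraction remaining = e^(−Te/τ) = e^(−0.46/0.462) = 0.3695; trapped volume = 490.0 × 0.3695 = 181.06 mL.
Additional alveolar pressure from trapping ≈ V_trapped / C = 181.06 / 49.0 = 3.695 cmH2O.

3.7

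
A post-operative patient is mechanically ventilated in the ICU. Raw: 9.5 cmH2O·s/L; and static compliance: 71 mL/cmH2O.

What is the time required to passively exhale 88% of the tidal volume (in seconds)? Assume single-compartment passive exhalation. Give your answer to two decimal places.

1.43

τ = R × C = 9.5 × 71 mL/cmH2O = 9.5 × 0.071 L/cmH2O = 0.6745 s.
Exhaled fraction f = 1 − e^(−t/τ) → t = −τ·ln(1 − f) = −0.6745·ln(0.12) = 1.43 s.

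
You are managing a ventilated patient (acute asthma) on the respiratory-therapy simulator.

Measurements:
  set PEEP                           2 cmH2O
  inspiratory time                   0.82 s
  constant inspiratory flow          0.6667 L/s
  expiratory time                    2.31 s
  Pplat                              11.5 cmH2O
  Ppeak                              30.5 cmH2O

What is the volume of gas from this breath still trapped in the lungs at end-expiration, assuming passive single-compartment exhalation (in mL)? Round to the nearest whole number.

Vt = flow × Ti = 0.6667 L/s × 0.82 s × 1000 mL/L = 546.69 mL.
R = (PIP − Pplat)/V̇ = (30.5 − 11.5) / 0.6667 = 19.0/0.6667 = 28.499 cmH2O·s/L.
C = Vt/(Pplat − PEEP) = 546.69 / (11.5 − 2) = 546.69/9.5 = 57.546 mL/cmH2O.
τ = R × C = 28.499 × 0.05755 L/cmH2O = 1.64 s.
Fraction remaining = e^(−Te/τ) = e^(−2.31/1.64) = 0.2445.
Trapped volume = 546.69 × 0.2445 = 133.67 mL.

134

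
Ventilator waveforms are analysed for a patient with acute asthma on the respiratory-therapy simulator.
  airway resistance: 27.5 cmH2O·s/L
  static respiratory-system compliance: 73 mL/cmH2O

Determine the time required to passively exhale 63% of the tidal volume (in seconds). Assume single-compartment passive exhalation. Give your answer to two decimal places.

τ = R × C = 27.5 × 73 mL/cmH2O = 27.5 × 0.073 L/cmH2O = 2.008 s.
Exhaled fraction f = 1 − e^(−t/τ) → t = −τ·ln(1 − f) = −2.008·ln(0.37) = 1.996 s.

2.00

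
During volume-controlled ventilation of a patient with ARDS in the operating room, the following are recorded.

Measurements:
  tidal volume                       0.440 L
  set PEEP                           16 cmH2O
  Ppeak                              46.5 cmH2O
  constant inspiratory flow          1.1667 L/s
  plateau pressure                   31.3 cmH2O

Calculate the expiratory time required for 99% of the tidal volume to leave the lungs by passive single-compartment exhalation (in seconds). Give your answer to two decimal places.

R = (PIP − Pplat)/V̇ = (46.5 − 31.3) / 1.1667 = 15.2/1.1667 = 13.028 cmH2O·s/L.
C = Vt/(Pplat − PEEP) = 440.0 / (31.3 − 16) = 440.0/15.3 = 28.758 mL/cmH2O.
τ = R × C = 13.028 × 0.02876 L/cmH2O = 0.3747 s.
t = −τ·ln(1 − 0.99) = −0.3747·ln(0.01) = 1.726 s.

1.73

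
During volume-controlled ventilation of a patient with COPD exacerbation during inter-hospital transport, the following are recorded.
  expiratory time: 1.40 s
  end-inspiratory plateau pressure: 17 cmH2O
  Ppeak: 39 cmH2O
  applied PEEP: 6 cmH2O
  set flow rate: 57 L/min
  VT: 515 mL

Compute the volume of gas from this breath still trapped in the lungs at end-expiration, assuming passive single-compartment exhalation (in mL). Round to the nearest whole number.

Flow: 57 L/min ÷ 60 = 0.95 L/s.
R = (PIP − Pplat)/V̇ = (39 − 17) / 0.95 = 22.0/0.95 = 23.158 cmH2O·s/L.
C = Vt/(Pplat − PEEP) = 515.0 / (17 − 6) = 515.0/11.0 = 46.818 mL/cmH2O.
τ = R × C = 23.158 × 0.04682 L/cmH2O = 1.084 s.
Fraction remaining = e^(−Te/τ) = e^(−1.40/1.084) = 0.2749.
Trapped volume = 515.0 × 0.2749 = 141.57 mL.

142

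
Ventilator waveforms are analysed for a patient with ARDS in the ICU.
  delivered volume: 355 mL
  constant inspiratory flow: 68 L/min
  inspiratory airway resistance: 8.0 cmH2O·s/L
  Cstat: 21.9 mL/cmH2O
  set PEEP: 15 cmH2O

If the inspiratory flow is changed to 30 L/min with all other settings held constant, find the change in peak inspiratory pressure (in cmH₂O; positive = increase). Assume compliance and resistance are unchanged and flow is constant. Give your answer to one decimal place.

Flow: 68 L/min ÷ 60 = 1.1333 L/s.
New flow: 30 L/min ÷ 60 = 0.5 L/s.
PIP = Vt/C + R·V̇ + PEEP (constant-flow equation of motion).
Only the resistive term changes: ΔPIP = R × ΔV̇ = 8.0 × (0.5 − 1.1333) = 8.0 × -0.6333 = -5.066 cmH2O.

-5.1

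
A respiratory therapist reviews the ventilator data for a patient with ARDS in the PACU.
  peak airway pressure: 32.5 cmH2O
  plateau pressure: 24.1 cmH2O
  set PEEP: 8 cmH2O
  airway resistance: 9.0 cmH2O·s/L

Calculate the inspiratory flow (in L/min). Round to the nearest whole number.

56

flow = (PIP − Pplat) / Raw = (32.5 − 24.1) / 9.0 = 0.9333 L/s × 60 = 55.998 L/min.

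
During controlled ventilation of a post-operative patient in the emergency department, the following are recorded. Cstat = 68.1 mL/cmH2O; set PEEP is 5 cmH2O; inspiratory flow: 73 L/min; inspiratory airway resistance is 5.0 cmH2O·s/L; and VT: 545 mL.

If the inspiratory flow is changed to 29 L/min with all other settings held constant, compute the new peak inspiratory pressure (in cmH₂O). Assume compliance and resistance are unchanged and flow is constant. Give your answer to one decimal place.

Flow: 73 L/min ÷ 60 = 1.2167 L/s.
New flow: 29 L/min ÷ 60 = 0.4833 L/s.
PIP = Vt/C + R·V̇ + PEEP (constant-flow equation of motion).
Only the resistive term changes: ΔPIP = R × ΔV̇ = 5.0 × (0.4833 − 1.2167) = 5.0 × -0.7334 = -3.667 cmH2O.
Original PIP = 545/68.1 + 5.0×1.2167 + 5 = 19.086 cmH2O; new PIP = 19.086 + (-3.667) = 15.419 cmH2O.

15.4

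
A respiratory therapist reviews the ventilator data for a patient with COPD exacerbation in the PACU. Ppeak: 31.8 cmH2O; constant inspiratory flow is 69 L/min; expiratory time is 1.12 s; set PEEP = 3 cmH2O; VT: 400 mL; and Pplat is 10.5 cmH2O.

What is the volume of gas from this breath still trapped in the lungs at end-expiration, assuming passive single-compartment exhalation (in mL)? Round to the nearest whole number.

129

Flow: 69 L/min ÷ 60 = 1.15 L/s.
R = (PIP − Pplat)/V̇ = (31.8 − 10.5) / 1.15 = 21.3/1.15 = 18.522 cmH2O·s/L.
C = Vt/(Pplat − PEEP) = 400.0 / (10.5 − 3) = 400.0/7.5 = 53.333 mL/cmH2O.
τ = R × C = 18.522 × 0.05333 L/cmH2O = 0.9878 s.
Fraction remaining = e^(−Te/τ) = e^(−1.12/0.9878) = 0.3218.
Trapped volume = 400.0 × 0.3218 = 128.72 mL.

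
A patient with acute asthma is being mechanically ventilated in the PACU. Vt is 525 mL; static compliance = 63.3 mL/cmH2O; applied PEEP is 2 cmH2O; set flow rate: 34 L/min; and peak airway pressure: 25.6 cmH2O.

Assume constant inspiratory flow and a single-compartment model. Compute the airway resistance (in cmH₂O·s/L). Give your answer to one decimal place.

Flow: 34 L/min ÷ 60 = 0.5667 L/s.
Equation of motion (constant flow): PIP = Vt/C + R·V̇ + PEEP.
R·V̇ = PIP − Vt/C − PEEP = 25.6 − 525/63.3 − 2 = 25.6 − 8.294 − 2 = 15.306 cmH2O.
R = 15.306 / 0.5667 = 27.009 cmH2O·s/L.

27.0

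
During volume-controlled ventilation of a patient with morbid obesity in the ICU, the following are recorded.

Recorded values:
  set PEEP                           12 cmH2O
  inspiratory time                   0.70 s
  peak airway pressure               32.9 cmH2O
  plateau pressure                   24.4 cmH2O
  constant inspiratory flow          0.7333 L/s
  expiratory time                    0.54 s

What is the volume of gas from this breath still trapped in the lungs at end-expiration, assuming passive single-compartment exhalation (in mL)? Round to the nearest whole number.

167

Vt = flow × Ti = 0.7333 L/s × 0.70 s × 1000 mL/L = 513.31 mL.
R = (PIP − Pplat)/V̇ = (32.9 − 24.4) / 0.7333 = 8.5/0.7333 = 11.591 cmH2O·s/L.
C = Vt/(Pplat − PEEP) = 513.31 / (24.4 − 12) = 513.31/12.4 = 41.396 mL/cmH2O.
τ = R × C = 11.591 × 0.0414 L/cmH2O = 0.4799 s.
Fraction remaining = e^(−Te/τ) = e^(−0.54/0.4799) = 0.3246.
Trapped volume = 513.31 × 0.3246 = 166.62 mL.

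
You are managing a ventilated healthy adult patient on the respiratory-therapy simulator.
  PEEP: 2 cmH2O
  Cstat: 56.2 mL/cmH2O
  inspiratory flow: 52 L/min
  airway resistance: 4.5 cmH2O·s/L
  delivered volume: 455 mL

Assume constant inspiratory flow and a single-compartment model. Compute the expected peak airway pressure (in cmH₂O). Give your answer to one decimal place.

Flow: 52 L/min ÷ 60 = 0.8667 L/s.
Equation of motion (constant flow): PIP = Vt/C + R·V̇ + PEEP.
PIP = 455/56.2 + 4.5×0.8667 + 2 = 8.096 + 3.9 + 2 = 13.996 cmH2O.

14.0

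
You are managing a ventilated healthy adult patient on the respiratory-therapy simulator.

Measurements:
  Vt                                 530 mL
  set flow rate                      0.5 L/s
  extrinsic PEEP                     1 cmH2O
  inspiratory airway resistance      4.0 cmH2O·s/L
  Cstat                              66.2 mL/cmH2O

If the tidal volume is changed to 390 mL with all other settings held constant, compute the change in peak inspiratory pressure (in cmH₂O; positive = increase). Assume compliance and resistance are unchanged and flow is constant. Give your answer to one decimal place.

-2.1

PIP = Vt/C + R·V̇ + PEEP (constant-flow equation of motion).
Only the elastic term changes: ΔPIP = ΔVt / C = (390 − 530) / 66.2 = -2.115 cmH2O.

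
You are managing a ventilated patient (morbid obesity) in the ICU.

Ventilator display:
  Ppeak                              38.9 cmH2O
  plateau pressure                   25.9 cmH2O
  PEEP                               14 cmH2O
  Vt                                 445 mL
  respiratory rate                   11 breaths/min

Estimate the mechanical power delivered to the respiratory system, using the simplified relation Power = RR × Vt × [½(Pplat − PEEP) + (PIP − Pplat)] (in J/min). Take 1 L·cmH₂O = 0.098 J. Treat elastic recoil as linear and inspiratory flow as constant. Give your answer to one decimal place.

9.1

Per-breath work = Vt × [½(Pplat−PEEP) + (PIP−Pplat)] = 0.445 × [0.5×11.9 + 13.0] = 0.445 × 18.95 = 8.433 L·cmH2O.
Power = 11 × 8.433 = 92.763 L·cmH2O/min.
× 0.098 J/(L·cmH2O) → 9.091 J/min.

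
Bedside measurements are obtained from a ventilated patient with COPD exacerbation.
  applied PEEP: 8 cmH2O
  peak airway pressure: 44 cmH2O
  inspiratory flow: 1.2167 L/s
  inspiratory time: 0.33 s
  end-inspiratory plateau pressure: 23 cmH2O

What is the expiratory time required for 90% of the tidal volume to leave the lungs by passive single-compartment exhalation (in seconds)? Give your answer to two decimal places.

Vt = flow × Ti = 1.2167 L/s × 0.33 s × 1000 mL/L = 401.51 mL.
R = (PIP − Pplat)/V̇ = (44 − 23) / 1.2167 = 21.0/1.2167 = 17.26 cmH2O·s/L.
C = Vt/(Pplat − PEEP) = 401.51 / (23 − 8) = 401.51/15.0 = 26.767 mL/cmH2O.
τ = R × C = 17.26 × 0.02677 L/cmH2O = 0.4621 s.
t = −τ·ln(1 − 0.90) = −0.4621·ln(0.1) = 1.064 s.

1.06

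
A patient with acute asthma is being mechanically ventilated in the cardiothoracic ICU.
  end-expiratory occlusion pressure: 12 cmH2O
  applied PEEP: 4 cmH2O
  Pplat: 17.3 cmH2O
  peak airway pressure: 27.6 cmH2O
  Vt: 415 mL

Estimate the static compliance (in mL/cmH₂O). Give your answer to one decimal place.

End-expiratory occlusion gives total PEEP = 12 cmH2O (intrinsic PEEP = 12 − 4 = 8). Use total PEEP for the elastic gradient.
Cstat = Vt / (Pplat − PEEPtotal) = 415 / (17.3 − 12) = 415 / 5.3 = 78.302 mL/cmH2O.

78.3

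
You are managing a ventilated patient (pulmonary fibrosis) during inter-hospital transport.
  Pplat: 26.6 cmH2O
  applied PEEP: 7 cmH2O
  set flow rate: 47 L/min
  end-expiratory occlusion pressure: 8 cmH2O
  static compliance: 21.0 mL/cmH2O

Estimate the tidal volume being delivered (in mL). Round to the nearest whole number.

391

End-expiratory occlusion gives total PEEP = 8 cmH2O (intrinsic PEEP = 8 − 7 = 1). Use total PEEP for the elastic gradient.
Vt = Cstat × (Pplat − PEEPtotal) = 21.0 × (26.6 − 8) = 21.0 × 18.6 = 390.6 mL.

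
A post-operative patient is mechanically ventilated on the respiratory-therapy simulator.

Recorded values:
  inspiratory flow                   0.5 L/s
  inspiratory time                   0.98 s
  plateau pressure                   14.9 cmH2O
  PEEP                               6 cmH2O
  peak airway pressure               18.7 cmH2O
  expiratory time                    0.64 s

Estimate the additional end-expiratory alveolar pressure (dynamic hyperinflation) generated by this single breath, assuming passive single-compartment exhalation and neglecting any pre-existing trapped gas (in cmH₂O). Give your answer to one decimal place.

Vt = flow × Ti = 0.5 L/s × 0.98 s × 1000 mL/L = 490.0 mL.
R = (PIP − Pplat)/V̇ = (18.7 − 14.9) / 0.5 = 3.8/0.5 = 7.6 cmH2O·s/L.
C = Vt/(Pplat − PEEP) = 490.0 / (14.9 − 6) = 490.0/8.9 = 55.056 mL/cmH2O.
τ = R × C = 7.6 × 0.05506 L/cmH2O = 0.4185 s.
Fraction remaining = e^(−Te/τ) = e^(−0.64/0.4185) = 0.2167; trapped volume = 490.0 × 0.2167 = 106.18 mL.
Additional alveolar pressure from trapping ≈ V_trapped / C = 106.18 / 55.056 = 1.929 cmH2O.

1.9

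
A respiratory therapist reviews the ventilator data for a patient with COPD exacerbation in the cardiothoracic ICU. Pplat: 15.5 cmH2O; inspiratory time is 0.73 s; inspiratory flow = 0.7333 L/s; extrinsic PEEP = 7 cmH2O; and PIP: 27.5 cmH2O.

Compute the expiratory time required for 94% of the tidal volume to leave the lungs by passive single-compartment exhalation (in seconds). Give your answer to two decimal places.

Vt = flow × Ti = 0.7333 L/s × 0.73 s × 1000 mL/L = 535.31 mL.
R = (PIP − Pplat)/V̇ = (27.5 − 15.5) / 0.7333 = 12.0/0.7333 = 16.364 cmH2O·s/L.
C = Vt/(Pplat − PEEP) = 535.31 / (15.5 − 7) = 535.31/8.5 = 62.978 mL/cmH2O.
τ = R × C = 16.364 × 0.06298 L/cmH2O = 1.031 s.
t = −τ·ln(1 − 0.94) = −1.031·ln(0.06) = 2.901 s.

2.90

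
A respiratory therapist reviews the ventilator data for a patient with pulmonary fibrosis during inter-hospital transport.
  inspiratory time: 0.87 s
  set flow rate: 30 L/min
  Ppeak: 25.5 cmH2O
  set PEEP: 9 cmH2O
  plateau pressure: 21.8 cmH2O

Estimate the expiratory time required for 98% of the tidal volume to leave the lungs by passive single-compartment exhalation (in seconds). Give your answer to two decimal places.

Flow: 30 L/min ÷ 60 = 0.5 L/s.
Vt = flow × Ti = 0.5 L/s × 0.87 s × 1000 mL/L = 435.0 mL.
R = (PIP − Pplat)/V̇ = (25.5 − 21.8) / 0.5 = 3.7/0.5 = 7.4 cmH2O·s/L.
C = Vt/(Pplat − PEEP) = 435.0 / (21.8 − 9) = 435.0/12.8 = 33.984 mL/cmH2O.
τ = R × C = 7.4 × 0.03398 L/cmH2O = 0.2515 s.
t = −τ·ln(1 − 0.98) = −0.2515·ln(0.02) = 0.9839 s.

0.98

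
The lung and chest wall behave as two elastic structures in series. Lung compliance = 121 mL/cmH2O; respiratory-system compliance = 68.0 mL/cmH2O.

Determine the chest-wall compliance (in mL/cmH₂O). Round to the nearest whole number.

155

1/Ccw = 1/Crs − 1/CL.
1/Ccw = 1/68.0 − 1/121 = 0.006441.
Ccw = 155.26 mL/cmH2O.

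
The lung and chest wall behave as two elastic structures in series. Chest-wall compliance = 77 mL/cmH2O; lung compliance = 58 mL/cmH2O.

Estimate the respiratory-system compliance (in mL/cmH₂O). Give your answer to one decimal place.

Lung and chest wall are elastances in series: 1/Crs = 1/CL + 1/Ccw.
1/Crs = 1/58 + 1/77 = 0.03023.
Crs = 33.08 mL/cmH2O.

33.1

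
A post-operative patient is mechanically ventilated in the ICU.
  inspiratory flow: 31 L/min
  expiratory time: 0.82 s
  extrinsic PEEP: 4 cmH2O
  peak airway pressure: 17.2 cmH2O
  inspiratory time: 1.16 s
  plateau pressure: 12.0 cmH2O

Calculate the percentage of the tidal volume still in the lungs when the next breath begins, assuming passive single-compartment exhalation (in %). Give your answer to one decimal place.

Flow: 31 L/min ÷ 60 = 0.5167 L/s.
Vt = flow × Ti = 0.5167 L/s × 1.16 s × 1000 mL/L = 599.37 mL.
R = (PIP − Pplat)/V̇ = (17.2 − 12.0) / 0.5167 = 5.2/0.5167 = 10.064 cmH2O·s/L.
C = Vt/(Pplat − PEEP) = 599.37 / (12.0 − 4) = 599.37/8.0 = 74.921 mL/cmH2O.
τ = R × C = 10.064 × 0.07492 L/cmH2O = 0.754 s.
Fraction remaining at end-expiration = e^(−Te/τ) = e^(−0.82/0.754) = 0.337 → 33.7%.

33.7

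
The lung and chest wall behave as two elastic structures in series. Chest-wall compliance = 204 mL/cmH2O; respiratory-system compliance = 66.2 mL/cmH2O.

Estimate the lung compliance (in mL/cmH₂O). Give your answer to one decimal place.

98.0

1/CL = 1/Crs − 1/Ccw.
1/CL = 1/66.2 − 1/204 = 0.0102.
CL = 98.039 mL/cmH2O.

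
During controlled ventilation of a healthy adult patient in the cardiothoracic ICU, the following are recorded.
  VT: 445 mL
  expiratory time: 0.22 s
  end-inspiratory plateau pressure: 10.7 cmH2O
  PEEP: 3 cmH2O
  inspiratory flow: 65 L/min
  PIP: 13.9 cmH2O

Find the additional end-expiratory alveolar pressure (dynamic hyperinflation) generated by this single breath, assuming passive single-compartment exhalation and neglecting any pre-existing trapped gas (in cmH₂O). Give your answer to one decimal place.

Flow: 65 L/min ÷ 60 = 1.0833 L/s.
R = (PIP − Pplat)/V̇ = (13.9 − 10.7) / 1.0833 = 3.2/1.0833 = 2.954 cmH2O·s/L.
C = Vt/(Pplat − PEEP) = 445.0 / (10.7 − 3) = 445.0/7.7 = 57.792 mL/cmH2O.
τ = R × C = 2.954 × 0.05779 L/cmH2O = 0.1707 s.
Fraction remaining = e^(−Te/τ) = e^(−0.22/0.1707) = 0.2756; trapped volume = 445.0 × 0.2756 = 122.64 mL.
Additional alveolar pressure from trapping ≈ V_trapped / C = 122.64 / 57.792 = 2.122 cmH2O.

2.1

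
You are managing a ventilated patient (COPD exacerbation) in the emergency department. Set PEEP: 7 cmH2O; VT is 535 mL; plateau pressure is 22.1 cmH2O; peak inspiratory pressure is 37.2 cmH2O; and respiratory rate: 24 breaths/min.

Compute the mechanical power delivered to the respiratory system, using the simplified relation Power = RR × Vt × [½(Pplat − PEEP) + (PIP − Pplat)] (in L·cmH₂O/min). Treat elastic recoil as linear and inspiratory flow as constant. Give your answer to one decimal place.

Per-breath work = Vt × [½(Pplat−PEEP) + (PIP−Pplat)] = 0.535 × [0.5×15.1 + 15.1] = 0.535 × 22.65 = 12.118 L·cmH2O.
Power = 24 × 12.118 = 290.83 L·cmH2O/min.

290.8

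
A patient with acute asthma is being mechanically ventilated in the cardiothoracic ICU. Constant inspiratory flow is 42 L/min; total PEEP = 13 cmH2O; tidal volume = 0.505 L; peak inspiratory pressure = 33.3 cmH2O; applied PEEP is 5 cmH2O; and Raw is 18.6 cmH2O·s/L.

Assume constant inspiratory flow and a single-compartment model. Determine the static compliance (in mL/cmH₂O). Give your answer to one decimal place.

Flow: 42 L/min ÷ 60 = 0.7 L/s.
Total PEEP = 13 cmH2O (set 5 + intrinsic 8); this is the baseline alveolar pressure.
Equation of motion (constant flow): PIP = Vt/C + R·V̇ + PEEP.
Vt/C = PIP − R·V̇ − PEEP = 33.3 − 18.6×0.7 − 13 = 33.3 − 13.02 − 13 = 7.28 cmH2O.
C = Vt / 7.28 = 505 / 7.28 = 69.368 mL/cmH2O.

69.4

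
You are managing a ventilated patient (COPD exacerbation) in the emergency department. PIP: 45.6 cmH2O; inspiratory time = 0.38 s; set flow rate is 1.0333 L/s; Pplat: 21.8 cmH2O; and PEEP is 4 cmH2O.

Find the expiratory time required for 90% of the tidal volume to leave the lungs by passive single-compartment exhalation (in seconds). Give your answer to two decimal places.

1.17

Vt = flow × Ti = 1.0333 L/s × 0.38 s × 1000 mL/L = 392.65 mL.
R = (PIP − Pplat)/V̇ = (45.6 − 21.8) / 1.0333 = 23.8/1.0333 = 23.033 cmH2O·s/L.
C = Vt/(Pplat − PEEP) = 392.65 / (21.8 − 4) = 392.65/17.8 = 22.059 mL/cmH2O.
τ = R × C = 23.033 × 0.02206 L/cmH2O = 0.5081 s.
t = −τ·ln(1 − 0.90) = −0.5081·ln(0.1) = 1.17 s.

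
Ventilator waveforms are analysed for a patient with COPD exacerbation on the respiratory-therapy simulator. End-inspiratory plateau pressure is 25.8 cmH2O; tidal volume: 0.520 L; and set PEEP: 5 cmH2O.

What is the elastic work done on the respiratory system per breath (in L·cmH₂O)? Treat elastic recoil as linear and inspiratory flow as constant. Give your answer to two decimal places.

Elastic work ≈ ½ × (Pplat − PEEP) × Vt = 0.5 × (25.8 − 5) × 0.520 L = 0.5 × 20.8 × 0.520 = 5.408 L·cmH2O.

5.41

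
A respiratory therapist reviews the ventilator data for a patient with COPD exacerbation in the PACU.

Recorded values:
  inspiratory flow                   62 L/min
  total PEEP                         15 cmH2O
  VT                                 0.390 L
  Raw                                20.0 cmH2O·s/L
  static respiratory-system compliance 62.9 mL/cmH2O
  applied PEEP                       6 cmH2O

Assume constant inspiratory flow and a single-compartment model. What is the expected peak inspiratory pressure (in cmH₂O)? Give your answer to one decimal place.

41.9

Flow: 62 L/min ÷ 60 = 1.0333 L/s.
Total PEEP = 15 cmH2O (set 6 + intrinsic 9); this is the baseline alveolar pressure.
Equation of motion (constant flow): PIP = Vt/C + R·V̇ + PEEP.
PIP = 390/62.9 + 20.0×1.0333 + 15 = 6.2 + 20.666 + 15 = 41.866 cmH2O.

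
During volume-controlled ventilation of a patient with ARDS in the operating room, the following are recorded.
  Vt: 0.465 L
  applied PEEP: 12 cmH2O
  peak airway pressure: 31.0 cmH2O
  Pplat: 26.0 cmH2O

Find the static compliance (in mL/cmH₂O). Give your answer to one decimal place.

33.2

Cstat = Vt / (Pplat − PEEP) = 465 / (26.0 − 12) = 465 / 14.0 = 33.214 mL/cmH2O.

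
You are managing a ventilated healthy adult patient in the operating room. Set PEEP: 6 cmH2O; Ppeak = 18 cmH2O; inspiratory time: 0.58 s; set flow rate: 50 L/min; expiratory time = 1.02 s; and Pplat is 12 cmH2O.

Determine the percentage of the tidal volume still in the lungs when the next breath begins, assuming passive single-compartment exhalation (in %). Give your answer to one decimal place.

Flow: 50 L/min ÷ 60 = 0.8333 L/s.
Vt = flow × Ti = 0.8333 L/s × 0.58 s × 1000 mL/L = 483.31 mL.
R = (PIP − Pplat)/V̇ = (18 − 12) / 0.8333 = 6.0/0.8333 = 7.2 cmH2O·s/L.
C = Vt/(Pplat − PEEP) = 483.31 / (12 − 6) = 483.31/6.0 = 80.552 mL/cmH2O.
τ = R × C = 7.2 × 0.08055 L/cmH2O = 0.58 s.
Fraction remaining at end-expiration = e^(−Te/τ) = e^(−1.02/0.58) = 0.1723 → 17.23%.

17.2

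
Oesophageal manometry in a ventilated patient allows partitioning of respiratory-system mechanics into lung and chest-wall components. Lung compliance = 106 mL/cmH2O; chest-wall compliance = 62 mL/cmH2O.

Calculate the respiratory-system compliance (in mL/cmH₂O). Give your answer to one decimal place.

Lung and chest wall are elastances in series: 1/Crs = 1/CL + 1/Ccw.
1/Crs = 1/106 + 1/62 = 0.02556.
Crs = 39.124 mL/cmH2O.

39.1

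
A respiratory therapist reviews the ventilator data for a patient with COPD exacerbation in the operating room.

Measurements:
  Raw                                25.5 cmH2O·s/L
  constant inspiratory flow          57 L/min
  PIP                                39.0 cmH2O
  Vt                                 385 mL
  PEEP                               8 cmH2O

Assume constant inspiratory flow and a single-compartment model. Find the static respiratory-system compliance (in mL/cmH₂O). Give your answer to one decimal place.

56.8

Flow: 57 L/min ÷ 60 = 0.95 L/s.
Equation of motion (constant flow): PIP = Vt/C + R·V̇ + PEEP.
Vt/C = PIP − R·V̇ − PEEP = 39.0 − 25.5×0.95 − 8 = 39.0 − 24.225 − 8 = 6.775 cmH2O.
C = Vt / 6.775 = 385 / 6.775 = 56.827 mL/cmH2O.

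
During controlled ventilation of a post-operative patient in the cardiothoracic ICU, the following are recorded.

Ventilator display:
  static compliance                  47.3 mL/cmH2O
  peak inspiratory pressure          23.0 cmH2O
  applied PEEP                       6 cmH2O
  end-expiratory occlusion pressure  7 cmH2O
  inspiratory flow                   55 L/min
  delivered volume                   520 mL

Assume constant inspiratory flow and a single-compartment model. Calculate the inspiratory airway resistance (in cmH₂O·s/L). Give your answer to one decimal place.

5.5

Flow: 55 L/min ÷ 60 = 0.9167 L/s.
Total PEEP = 7 cmH2O (set 6 + intrinsic 1); this is the baseline alveolar pressure.
Equation of motion (constant flow): PIP = Vt/C + R·V̇ + PEEP.
R·V̇ = PIP − Vt/C − PEEP = 23.0 − 520/47.3 − 7 = 23.0 − 10.994 − 7 = 5.006 cmH2O.
R = 5.006 / 0.9167 = 5.461 cmH2O·s/L.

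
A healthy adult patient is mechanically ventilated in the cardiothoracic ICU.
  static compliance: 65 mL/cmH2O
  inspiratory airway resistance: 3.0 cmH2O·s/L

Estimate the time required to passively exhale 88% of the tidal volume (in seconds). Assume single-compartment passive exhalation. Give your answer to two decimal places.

τ = R × C = 3.0 × 65 mL/cmH2O = 3.0 × 0.065 L/cmH2O = 0.195 s.
Exhaled fraction f = 1 − e^(−t/τ) → t = −τ·ln(1 − f) = −0.195·ln(0.12) = 0.4135 s.

0.41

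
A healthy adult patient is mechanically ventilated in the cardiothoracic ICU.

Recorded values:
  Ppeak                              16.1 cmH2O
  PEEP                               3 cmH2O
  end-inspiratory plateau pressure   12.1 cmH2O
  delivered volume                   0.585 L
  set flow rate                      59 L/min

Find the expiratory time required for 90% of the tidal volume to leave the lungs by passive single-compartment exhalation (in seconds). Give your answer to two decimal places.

Flow: 59 L/min ÷ 60 = 0.9833 L/s.
R = (PIP − Pplat)/V̇ = (16.1 − 12.1) / 0.9833 = 4.0/0.9833 = 4.068 cmH2O·s/L.
C = Vt/(Pplat − PEEP) = 585.0 / (12.1 − 3) = 585.0/9.1 = 64.286 mL/cmH2O.
τ = R × C = 4.068 × 0.06429 L/cmH2O = 0.2615 s.
t = −τ·ln(1 − 0.90) = −0.2615·ln(0.1) = 0.6021 s.

0.60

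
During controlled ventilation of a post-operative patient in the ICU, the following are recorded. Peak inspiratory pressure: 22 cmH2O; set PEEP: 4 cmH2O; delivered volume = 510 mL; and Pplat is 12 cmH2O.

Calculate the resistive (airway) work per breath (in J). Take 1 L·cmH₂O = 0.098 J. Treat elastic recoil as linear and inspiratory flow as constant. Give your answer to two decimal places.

0.50

With constant inspiratory flow the resistive pressure is constant at PIP − Pplat = 22 − 12 = 10.0 cmH2O, so resistive work = 10.0 × 0.510 = 5.1 L·cmH2O.
× 0.098 J/(L·cmH2O) → 0.4998 J.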